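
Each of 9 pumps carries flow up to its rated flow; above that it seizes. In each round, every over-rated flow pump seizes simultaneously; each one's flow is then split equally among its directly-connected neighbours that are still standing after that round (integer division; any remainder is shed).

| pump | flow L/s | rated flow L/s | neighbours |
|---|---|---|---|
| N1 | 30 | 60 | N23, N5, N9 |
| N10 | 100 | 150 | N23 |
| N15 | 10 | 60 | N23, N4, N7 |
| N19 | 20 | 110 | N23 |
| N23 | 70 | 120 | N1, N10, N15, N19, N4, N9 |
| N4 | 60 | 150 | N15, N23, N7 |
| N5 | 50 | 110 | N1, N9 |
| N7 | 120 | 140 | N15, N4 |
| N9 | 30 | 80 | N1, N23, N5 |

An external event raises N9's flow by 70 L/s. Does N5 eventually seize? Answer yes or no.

yes

Round 1 — N9 at 100 > 80. N9 seizes.
  N9 sheds 100 L/s to N1, N23, N5: 33 each (1 lost).
    N1: 30+33 = 63 > 60
    N23: 70+33 = 103 ≤ 120
    N5: 50+33 = 83 ≤ 110
Round 2 — N1 seizes.
  N1 sheds 63 L/s to N23, N5: 31 each (1 lost).
    N23: 103+31 = 134 > 120
    N5: 83+31 = 114 > 110
Round 3 — N23, N5 seize.
  N23 sheds 134 L/s to N10, N15, N19, N4: 33 each (2 lost).
    N10: 100+33 = 133 ≤ 150
    N15: 10+33 = 43 ≤ 60
    N19: 20+33 = 53 ≤ 110
    N4: 60+33 = 93 ≤ 150
  N5 sheds 114 L/s: no online neighbours, lost.
No further seizures.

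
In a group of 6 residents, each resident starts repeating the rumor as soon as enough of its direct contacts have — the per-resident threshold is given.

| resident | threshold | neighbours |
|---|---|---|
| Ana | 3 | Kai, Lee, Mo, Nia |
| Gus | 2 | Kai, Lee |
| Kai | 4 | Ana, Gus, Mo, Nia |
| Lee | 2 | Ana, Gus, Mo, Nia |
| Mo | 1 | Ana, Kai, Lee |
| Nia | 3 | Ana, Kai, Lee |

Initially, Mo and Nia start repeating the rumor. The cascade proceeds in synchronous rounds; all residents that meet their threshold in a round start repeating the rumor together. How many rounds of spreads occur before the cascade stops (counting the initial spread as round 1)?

Round 1 — Mo, Nia start repeating the rumor (initial).
Round 2 — checking thresholds:
  Ana: 2 of 4 neighbours < 3, below threshold.
  Kai: 2 of 4 neighbours < 4, below threshold.
  Lee: 2 of 4 neighbours ≥ 2, starts repeating the rumor.
Round 3 — checking thresholds:
  Ana: 3 of 4 neighbours ≥ 3, starts repeating the rumor.
  Gus: 1 of 2 neighbours < 2, below threshold.
  Kai: 2 of 4 neighbours < 4, below threshold.
Round 4 — no new spreads; cascade stops.

3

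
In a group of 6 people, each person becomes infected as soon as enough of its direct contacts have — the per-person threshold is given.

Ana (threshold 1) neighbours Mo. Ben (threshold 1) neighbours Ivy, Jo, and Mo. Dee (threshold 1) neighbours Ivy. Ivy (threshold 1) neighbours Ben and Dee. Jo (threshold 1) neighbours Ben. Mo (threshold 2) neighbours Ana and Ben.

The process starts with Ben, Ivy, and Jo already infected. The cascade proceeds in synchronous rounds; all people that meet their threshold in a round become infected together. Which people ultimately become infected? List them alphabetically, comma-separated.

Round 1 — Ben, Ivy, Jo become infected (initial).
Round 2 — checking thresholds:
  Dee: 1 of 1 neighbours ≥ 1, becomes infected.
  Mo: 1 of 2 neighbours < 2, holds.
Round 3 — no new infections; cascade stops.

Ben, Dee, Ivy, Jo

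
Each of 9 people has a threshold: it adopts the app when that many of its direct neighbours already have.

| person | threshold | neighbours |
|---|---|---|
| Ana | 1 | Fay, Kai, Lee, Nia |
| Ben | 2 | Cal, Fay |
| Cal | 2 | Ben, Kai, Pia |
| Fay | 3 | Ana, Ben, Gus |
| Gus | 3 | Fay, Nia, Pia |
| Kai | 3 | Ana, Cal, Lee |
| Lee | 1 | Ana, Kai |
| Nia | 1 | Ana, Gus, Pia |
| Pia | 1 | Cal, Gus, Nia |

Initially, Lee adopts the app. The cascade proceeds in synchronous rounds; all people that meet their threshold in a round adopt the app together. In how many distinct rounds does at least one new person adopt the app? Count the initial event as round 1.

Round 1 — Lee adopts the app (initial).
Round 2 — checking thresholds:
  Ana: 1 of 4 neighbours ≥ 1, adopts the app.
  Kai: 1 of 3 neighbours < 3, holds.
Round 3 — checking thresholds:
  Fay: 1 of 3 neighbours < 3, holds.
  Kai: 2 of 3 neighbours < 3, holds.
  Nia: 1 of 3 neighbours ≥ 1, adopts the app.
Round 4 — checking thresholds:
  Fay: 1 of 3 neighbours < 3, holds.
  Gus: 1 of 3 neighbours < 3, holds.
  Kai: 2 of 3 neighbours < 3, holds.
  Pia: 1 of 3 neighbours ≥ 1, adopts the app.
Round 5 — no new adoptions; cascade stops.

4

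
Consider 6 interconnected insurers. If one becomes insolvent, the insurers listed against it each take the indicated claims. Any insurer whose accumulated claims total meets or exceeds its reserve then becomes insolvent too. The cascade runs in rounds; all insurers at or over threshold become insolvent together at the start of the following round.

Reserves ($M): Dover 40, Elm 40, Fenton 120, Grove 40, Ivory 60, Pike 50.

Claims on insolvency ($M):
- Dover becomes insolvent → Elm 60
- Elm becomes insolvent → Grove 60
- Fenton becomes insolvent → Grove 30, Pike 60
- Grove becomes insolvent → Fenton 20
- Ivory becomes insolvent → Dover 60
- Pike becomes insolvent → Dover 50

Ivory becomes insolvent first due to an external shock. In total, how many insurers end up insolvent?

4

Round 1 — Ivory becomes insolvent (initial).
  Dover: +60 → 60 ≥ 40
Round 2 — Dover becomes insolvent.
  Elm: +60 → 60 ≥ 40
Round 3 — Elm becomes insolvent.
  Grove: +60 → 60 ≥ 40
Round 4 — Grove becomes insolvent.
  Fenton: +20 → 20 < 120
No further insolvencies.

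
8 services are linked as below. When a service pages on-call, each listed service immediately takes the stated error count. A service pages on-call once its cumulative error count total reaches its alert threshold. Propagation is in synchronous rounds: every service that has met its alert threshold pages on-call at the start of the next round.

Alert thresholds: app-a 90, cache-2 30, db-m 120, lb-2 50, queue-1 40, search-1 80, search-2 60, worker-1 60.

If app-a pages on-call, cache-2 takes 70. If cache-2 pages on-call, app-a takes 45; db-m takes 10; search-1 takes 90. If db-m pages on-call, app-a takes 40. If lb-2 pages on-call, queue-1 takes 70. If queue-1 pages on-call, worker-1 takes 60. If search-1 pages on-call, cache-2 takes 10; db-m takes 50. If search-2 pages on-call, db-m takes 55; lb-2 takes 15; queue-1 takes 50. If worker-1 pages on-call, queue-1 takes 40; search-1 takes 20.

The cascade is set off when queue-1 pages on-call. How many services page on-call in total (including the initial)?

Round 1 — queue-1 pages on-call (initial).
  worker-1: +60 → 60 ≥ 60
Round 2 — worker-1 pages on-call.
  search-1: +20 → 20 < 80
No further pages.

2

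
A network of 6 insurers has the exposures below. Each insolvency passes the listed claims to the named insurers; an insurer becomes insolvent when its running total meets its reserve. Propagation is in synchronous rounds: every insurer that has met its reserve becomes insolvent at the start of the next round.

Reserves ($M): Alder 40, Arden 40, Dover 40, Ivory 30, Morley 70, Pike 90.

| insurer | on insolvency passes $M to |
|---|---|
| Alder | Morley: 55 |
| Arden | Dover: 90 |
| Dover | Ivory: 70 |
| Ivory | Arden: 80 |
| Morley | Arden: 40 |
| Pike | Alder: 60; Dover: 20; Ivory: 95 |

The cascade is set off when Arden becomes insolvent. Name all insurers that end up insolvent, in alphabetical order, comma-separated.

Arden, Dover, Ivory

Round 1 — Arden becomes insolvent (initial).
  Dover: +90 → 90 ≥ 40
Round 2 — Dover becomes insolvent.
  Ivory: +70 → 70 ≥ 30
Round 3 — Ivory becomes insolvent.
No further insolvencies.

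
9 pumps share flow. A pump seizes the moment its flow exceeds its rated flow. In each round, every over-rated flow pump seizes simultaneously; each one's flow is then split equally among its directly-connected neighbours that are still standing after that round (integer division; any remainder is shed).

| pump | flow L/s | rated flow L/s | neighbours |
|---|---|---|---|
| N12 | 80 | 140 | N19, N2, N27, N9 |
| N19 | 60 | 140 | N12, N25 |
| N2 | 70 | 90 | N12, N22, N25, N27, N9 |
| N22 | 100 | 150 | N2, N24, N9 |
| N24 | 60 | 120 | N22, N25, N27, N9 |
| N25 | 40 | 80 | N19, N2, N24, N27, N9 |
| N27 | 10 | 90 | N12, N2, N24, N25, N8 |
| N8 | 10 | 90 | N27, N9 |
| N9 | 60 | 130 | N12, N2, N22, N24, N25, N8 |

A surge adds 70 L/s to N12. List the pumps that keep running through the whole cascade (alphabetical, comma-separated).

Round 1 — N12 at 150 > 140. N12 seizes.
  N12 sheds 150 L/s to N19, N2, N27, N9: 37 each (2 lost).
    N19: 60+37 = 97 ≤ 140
    N2: 70+37 = 107 > 90
    N27: 10+37 = 47 ≤ 90
    N9: 60+37 = 97 ≤ 130
Round 2 — N2 seizes.
  N2 sheds 107 L/s to N22, N25, N27, N9: 26 each (3 lost).
    N22: 100+26 = 126 ≤ 150
    N25: 40+26 = 66 ≤ 80
    N27: 47+26 = 73 ≤ 90
    N9: 97+26 = 123 ≤ 130
No further seizures.

N19, N22, N24, N25, N27, N8, N9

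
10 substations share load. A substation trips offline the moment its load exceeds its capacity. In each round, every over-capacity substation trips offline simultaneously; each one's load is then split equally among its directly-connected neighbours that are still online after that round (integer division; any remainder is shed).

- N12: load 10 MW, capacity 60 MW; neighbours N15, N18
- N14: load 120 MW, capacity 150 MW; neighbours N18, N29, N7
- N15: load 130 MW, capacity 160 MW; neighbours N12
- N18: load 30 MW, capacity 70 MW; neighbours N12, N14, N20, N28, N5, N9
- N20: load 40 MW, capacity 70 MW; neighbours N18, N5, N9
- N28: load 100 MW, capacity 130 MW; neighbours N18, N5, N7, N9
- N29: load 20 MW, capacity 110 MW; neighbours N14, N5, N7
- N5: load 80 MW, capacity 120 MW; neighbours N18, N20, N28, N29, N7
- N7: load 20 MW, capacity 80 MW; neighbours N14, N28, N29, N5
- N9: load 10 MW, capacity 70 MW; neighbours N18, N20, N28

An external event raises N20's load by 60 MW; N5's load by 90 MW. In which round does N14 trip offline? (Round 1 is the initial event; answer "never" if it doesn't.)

Round 1 — N20 at 100 > 70; N5 at 170 > 120. N20, N5 trip offline.
  N20 sheds 100 MW to N18, N9: 50 each.
    N18: 30+50 = 80 > 70
    N9: 10+50 = 60 ≤ 70
  N5 sheds 170 MW to N18, N28, N29, N7: 42 each (2 lost).
    N18: 80+42 = 122 > 70
    N28: 100+42 = 142 > 130
    N29: 20+42 = 62 ≤ 110
    N7: 20+42 = 62 ≤ 80
Round 2 — N18, N28 trip offline.
  N18 sheds 122 MW to N12, N14, N9: 40 each (2 lost).
    N12: 10+40 = 50 ≤ 60
    N14: 120+40 = 160 > 150
    N9: 60+40 = 100 > 70
  N28 sheds 142 MW to N7, N9: 71 each.
    N7: 62+71 = 133 > 80
    N9: 100+71 = 171 > 70
Round 3 — N14, N7, N9 trip offline.
  N14 sheds 160 MW to N29: 160 each.
    N29: 62+160 = 222 > 110
  N7 sheds 133 MW to N29: 133 each.
    N29: 222+133 = 355 > 110
  N9 sheds 171 MW: no online neighbours, lost.
Round 4 — N29 trips offline.
  N29 sheds 355 MW: no online neighbours, lost.
No further trips.

3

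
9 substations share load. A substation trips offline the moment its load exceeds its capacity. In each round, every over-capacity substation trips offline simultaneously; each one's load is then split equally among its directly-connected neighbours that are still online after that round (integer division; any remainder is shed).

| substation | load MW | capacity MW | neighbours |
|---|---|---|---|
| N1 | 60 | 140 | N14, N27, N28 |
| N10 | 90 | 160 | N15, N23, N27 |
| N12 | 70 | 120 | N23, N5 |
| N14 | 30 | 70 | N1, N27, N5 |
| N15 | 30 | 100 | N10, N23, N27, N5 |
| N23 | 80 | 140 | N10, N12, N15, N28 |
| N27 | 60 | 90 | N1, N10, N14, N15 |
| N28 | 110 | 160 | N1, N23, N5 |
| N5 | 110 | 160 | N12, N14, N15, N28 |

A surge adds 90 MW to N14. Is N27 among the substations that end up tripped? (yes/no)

yes

Round 1 — N14 at 120 > 70. N14 trips offline.
  N14 sheds 120 MW to N1, N27, N5: 40 each.
    N1: 60+40 = 100 ≤ 140
    N27: 60+40 = 100 > 90
    N5: 110+40 = 150 ≤ 160
Round 2 — N27 trips offline.
  N27 sheds 100 MW to N1, N10, N15: 33 each (1 lost).
    N1: 100+33 = 133 ≤ 140
    N10: 90+33 = 123 ≤ 160
    N15: 30+33 = 63 ≤ 100
No further trips.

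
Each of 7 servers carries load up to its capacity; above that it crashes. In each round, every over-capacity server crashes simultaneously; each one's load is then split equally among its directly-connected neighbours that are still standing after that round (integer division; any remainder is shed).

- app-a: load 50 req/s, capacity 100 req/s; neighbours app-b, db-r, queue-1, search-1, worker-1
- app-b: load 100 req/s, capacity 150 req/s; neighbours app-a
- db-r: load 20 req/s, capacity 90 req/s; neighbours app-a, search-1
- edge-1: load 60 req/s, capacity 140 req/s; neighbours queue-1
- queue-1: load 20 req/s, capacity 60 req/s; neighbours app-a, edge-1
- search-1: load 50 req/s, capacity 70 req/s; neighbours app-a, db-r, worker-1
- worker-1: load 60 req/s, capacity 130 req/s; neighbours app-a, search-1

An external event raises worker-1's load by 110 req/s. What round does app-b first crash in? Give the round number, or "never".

Round 1 — worker-1 at 170 > 130. worker-1 crashes.
  worker-1 sheds 170 req/s to app-a, search-1: 85 each.
    app-a: 50+85 = 135 > 100
    search-1: 50+85 = 135 > 70
Round 2 — app-a, search-1 crash.
  app-a sheds 135 req/s to app-b, db-r, queue-1: 45 each.
    app-b: 100+45 = 145 ≤ 150
    db-r: 20+45 = 65 ≤ 90
    queue-1: 20+45 = 65 > 60
  search-1 sheds 135 req/s to db-r: 135 each.
    db-r: 65+135 = 200 > 90
Round 3 — db-r, queue-1 crash.
  db-r sheds 200 req/s: no online neighbours, lost.
  queue-1 sheds 65 req/s to edge-1: 65 each.
    edge-1: 60+65 = 125 ≤ 140
No further crashes.

never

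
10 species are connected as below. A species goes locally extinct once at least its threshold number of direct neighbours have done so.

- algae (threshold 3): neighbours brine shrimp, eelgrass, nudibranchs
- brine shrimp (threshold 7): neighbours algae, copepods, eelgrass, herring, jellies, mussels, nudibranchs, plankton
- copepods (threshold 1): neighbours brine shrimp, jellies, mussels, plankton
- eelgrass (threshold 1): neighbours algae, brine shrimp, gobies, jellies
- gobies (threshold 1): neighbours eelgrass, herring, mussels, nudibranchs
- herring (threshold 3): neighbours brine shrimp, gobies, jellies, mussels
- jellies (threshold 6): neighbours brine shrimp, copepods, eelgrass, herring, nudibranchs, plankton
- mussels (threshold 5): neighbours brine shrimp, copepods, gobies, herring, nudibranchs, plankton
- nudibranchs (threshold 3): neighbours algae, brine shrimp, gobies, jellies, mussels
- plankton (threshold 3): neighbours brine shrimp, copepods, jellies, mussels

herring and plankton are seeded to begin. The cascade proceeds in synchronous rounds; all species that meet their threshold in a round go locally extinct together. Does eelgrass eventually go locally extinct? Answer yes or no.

Round 1 — herring, plankton go locally extinct (initial).
Round 2 — checking thresholds:
  brine shrimp: 2 of 8 neighbours < 7, below threshold.
  copepods: 1 of 4 neighbours ≥ 1, goes locally extinct.
  gobies: 1 of 4 neighbours ≥ 1, goes locally extinct.
  jellies: 2 of 6 neighbours < 6, below threshold.
  mussels: 2 of 6 neighbours < 5, below threshold.
Round 3 — checking thresholds:
  brine shrimp: 3 of 8 neighbours < 7, below threshold.
  eelgrass: 1 of 4 neighbours ≥ 1, goes locally extinct.
  jellies: 3 of 6 neighbours < 6, below threshold.
  mussels: 4 of 6 neighbours < 5, below threshold.
  nudibranchs: 1 of 5 neighbours < 3, below threshold.
Round 4 — no new extinctions; cascade stops.

yes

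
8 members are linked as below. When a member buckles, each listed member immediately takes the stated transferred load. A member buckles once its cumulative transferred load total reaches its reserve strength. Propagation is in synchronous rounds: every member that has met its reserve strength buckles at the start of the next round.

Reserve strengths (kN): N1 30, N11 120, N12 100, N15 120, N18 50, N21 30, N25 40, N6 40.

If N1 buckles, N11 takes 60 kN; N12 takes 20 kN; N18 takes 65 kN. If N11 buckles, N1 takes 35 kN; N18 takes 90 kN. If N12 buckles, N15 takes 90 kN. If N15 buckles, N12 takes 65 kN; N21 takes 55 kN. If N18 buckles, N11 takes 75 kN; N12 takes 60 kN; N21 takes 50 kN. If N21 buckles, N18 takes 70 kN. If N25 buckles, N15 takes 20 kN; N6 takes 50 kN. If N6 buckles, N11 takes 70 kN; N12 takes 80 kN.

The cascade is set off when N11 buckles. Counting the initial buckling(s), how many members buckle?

4

Round 1 — N11 buckles (initial).
  N1: +35 → 35 ≥ 30
  N18: +90 → 90 ≥ 50
Round 2 — N1, N18 buckle.
  N12: +20+60 → 80 < 100
  N21: +50 → 50 ≥ 30
Round 3 — N21 buckles.
No further bucklings.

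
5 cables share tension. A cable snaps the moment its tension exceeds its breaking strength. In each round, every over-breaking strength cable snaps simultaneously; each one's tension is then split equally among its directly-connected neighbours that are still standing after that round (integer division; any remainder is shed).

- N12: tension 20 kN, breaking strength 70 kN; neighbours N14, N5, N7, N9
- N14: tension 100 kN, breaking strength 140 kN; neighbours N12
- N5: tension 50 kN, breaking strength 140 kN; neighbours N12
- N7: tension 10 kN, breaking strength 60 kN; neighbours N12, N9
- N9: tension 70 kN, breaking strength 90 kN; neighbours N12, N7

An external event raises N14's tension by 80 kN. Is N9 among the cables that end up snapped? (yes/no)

yes

Round 1 — N14 at 180 > 140. N14 snaps.
  N14 sheds 180 kN to N12: 180 each.
    N12: 20+180 = 200 > 70
Round 2 — N12 snaps.
  N12 sheds 200 kN to N5, N7, N9: 66 each (2 lost).
    N5: 50+66 = 116 ≤ 140
    N7: 10+66 = 76 > 60
    N9: 70+66 = 136 > 90
Round 3 — N7, N9 snap.
  N7 sheds 76 kN: no online neighbours, lost.
  N9 sheds 136 kN: no online neighbours, lost.
No further breaks.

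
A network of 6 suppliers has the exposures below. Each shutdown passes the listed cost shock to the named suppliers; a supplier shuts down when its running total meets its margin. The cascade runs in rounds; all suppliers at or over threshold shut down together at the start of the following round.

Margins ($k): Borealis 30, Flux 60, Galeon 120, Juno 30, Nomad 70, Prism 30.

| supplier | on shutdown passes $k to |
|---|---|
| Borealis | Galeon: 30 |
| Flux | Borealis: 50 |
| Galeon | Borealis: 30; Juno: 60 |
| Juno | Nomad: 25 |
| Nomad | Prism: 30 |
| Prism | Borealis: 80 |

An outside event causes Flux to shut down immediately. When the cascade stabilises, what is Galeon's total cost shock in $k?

Round 1 — Flux shuts down (initial).
  Borealis: +50 → 50 ≥ 30
Round 2 — Borealis shuts down.
  Galeon: +30 → 30 < 120
No further shutdowns.

30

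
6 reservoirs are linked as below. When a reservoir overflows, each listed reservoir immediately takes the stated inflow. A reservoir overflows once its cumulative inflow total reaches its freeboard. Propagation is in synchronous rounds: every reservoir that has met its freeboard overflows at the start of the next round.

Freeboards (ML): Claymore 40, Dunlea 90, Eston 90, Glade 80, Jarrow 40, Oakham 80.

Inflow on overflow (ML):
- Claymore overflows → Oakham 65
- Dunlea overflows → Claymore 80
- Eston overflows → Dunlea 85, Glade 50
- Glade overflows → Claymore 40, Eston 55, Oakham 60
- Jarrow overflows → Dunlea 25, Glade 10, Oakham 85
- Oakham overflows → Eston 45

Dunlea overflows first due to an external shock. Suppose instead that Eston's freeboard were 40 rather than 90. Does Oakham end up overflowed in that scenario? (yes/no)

no

With Eston's freeboard at 40:
Round 1 — Dunlea overflows (initial).
  Claymore: +80 → 80 ≥ 40
Round 2 — Claymore overflows.
  Oakham: +65 → 65 < 80
No further overflows.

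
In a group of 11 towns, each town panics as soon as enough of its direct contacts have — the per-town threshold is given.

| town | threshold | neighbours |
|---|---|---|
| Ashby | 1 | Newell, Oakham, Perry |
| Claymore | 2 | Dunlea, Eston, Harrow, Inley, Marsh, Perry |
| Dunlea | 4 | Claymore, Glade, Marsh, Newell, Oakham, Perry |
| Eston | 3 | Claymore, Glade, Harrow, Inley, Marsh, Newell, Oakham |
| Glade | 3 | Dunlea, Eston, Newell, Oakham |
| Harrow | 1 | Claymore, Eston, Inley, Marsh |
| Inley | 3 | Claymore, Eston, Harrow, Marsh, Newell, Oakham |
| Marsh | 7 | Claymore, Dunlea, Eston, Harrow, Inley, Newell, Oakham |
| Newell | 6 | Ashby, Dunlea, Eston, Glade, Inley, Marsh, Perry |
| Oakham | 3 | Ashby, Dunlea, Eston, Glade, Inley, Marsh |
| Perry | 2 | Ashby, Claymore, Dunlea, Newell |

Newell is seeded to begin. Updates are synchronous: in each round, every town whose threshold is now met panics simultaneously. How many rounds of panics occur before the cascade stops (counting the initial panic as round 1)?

3

Round 1 — Newell panics (initial).
Round 2 — checking thresholds:
  Ashby: 1 of 3 neighbours ≥ 1, panics.
  Dunlea: 1 of 6 neighbours < 4, below threshold.
  Eston: 1 of 7 neighbours < 3, below threshold.
  Glade: 1 of 4 neighbours < 3, below threshold.
  Inley: 1 of 6 neighbours < 3, below threshold.
  Marsh: 1 of 7 neighbours < 7, below threshold.
  Perry: 1 of 4 neighbours < 2, below threshold.
Round 3 — checking thresholds:
  Dunlea: 1 of 6 neighbours < 4, below threshold.
  Eston: 1 of 7 neighbours < 3, below threshold.
  Glade: 1 of 4 neighbours < 3, below threshold.
  Inley: 1 of 6 neighbours < 3, below threshold.
  Marsh: 1 of 7 neighbours < 7, below threshold.
  Oakham: 1 of 6 neighbours < 3, below threshold.
  Perry: 2 of 4 neighbours ≥ 2, panics.
Round 4 — no new panics; cascade stops.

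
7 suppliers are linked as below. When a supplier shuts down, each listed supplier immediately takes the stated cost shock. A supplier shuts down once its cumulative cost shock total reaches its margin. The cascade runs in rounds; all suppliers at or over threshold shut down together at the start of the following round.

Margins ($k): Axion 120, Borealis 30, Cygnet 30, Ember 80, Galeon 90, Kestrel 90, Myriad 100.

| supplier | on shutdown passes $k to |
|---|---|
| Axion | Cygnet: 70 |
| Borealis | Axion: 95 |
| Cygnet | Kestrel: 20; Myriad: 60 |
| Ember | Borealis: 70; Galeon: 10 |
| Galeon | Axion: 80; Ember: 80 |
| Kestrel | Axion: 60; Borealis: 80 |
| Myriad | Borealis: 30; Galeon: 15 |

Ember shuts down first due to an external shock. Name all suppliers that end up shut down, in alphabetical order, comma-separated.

Round 1 — Ember shuts down (initial).
  Borealis: +70 → 70 ≥ 30
  Galeon: +10 → 10 < 90
Round 2 — Borealis shuts down.
  Axion: +95 → 95 < 120
No further shutdowns.

Borealis, Ember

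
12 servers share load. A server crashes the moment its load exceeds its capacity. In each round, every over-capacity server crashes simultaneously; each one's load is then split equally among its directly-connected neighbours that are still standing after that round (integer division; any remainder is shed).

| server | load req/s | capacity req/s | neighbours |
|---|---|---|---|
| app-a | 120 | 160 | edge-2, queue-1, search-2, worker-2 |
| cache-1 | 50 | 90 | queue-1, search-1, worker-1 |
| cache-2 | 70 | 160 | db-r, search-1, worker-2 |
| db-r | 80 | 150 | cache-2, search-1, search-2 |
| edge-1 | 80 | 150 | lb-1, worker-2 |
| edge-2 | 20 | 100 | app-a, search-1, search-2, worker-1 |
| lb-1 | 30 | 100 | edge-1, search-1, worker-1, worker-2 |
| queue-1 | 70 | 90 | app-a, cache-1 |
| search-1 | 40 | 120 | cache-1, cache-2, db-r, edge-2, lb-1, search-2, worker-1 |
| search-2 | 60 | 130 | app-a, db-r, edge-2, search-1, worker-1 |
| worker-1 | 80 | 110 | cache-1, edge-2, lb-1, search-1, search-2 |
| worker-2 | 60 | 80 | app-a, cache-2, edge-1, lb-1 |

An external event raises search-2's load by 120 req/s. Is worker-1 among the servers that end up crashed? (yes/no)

Round 1 — search-2 at 180 > 130. search-2 crashes.
  search-2 sheds 180 req/s to app-a, db-r, edge-2, search-1, worker-1: 36 each.
    app-a: 120+36 = 156 ≤ 160
    db-r: 80+36 = 116 ≤ 150
    edge-2: 20+36 = 56 ≤ 100
    search-1: 40+36 = 76 ≤ 120
    worker-1: 80+36 = 116 > 110
Round 2 — worker-1 crashes.
  worker-1 sheds 116 req/s to cache-1, edge-2, lb-1, search-1: 29 each.
    cache-1: 50+29 = 79 ≤ 90
    edge-2: 56+29 = 85 ≤ 100
    lb-1: 30+29 = 59 ≤ 100
    search-1: 76+29 = 105 ≤ 120
No further crashes.

yes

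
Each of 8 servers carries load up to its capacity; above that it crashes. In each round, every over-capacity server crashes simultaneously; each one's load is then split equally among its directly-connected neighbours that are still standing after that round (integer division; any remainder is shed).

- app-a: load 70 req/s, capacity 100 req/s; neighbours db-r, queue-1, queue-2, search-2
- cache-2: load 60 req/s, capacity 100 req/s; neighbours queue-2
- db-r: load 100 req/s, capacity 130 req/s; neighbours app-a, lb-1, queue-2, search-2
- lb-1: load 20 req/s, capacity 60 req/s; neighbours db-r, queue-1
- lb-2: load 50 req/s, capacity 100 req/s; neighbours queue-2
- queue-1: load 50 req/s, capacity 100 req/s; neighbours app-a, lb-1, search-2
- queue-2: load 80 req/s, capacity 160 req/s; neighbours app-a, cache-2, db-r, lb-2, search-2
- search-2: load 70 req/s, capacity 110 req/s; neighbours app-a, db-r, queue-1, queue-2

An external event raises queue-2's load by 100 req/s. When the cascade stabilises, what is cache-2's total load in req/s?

Round 1 — queue-2 at 180 > 160. queue-2 crashes.
  queue-2 sheds 180 req/s to app-a, cache-2, db-r, lb-2, search-2: 36 each.
    app-a: 70+36 = 106 > 100
    cache-2: 60+36 = 96 ≤ 100
    db-r: 100+36 = 136 > 130
    lb-2: 50+36 = 86 ≤ 100
    search-2: 70+36 = 106 ≤ 110
Round 2 — app-a, db-r crash.
  app-a sheds 106 req/s to queue-1, search-2: 53 each.
    queue-1: 50+53 = 103 > 100
    search-2: 106+53 = 159 > 110
  db-r sheds 136 req/s to lb-1, search-2: 68 each.
    lb-1: 20+68 = 88 > 60
    search-2: 159+68 = 227 > 110
Round 3 — lb-1, queue-1, search-2 crash.
  lb-1 sheds 88 req/s: no online neighbours, lost.
  queue-1 sheds 103 req/s: no online neighbours, lost.
  search-2 sheds 227 req/s: no online neighbours, lost.
No further crashes.

96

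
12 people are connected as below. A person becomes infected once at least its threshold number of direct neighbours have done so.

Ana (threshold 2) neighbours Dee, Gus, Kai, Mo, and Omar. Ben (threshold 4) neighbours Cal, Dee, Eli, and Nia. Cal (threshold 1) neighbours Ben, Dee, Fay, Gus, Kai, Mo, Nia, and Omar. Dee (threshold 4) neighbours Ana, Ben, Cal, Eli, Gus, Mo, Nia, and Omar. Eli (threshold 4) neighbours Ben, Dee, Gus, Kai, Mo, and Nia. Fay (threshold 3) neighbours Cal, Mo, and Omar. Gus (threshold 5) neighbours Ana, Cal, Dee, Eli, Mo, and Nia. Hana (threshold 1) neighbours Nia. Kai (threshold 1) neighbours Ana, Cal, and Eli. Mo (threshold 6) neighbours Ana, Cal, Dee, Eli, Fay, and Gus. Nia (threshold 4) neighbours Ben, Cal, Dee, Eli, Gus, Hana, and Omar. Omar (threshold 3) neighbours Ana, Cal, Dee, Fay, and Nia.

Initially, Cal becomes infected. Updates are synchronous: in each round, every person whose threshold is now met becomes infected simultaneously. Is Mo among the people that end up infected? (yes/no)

no

Round 1 — Cal becomes infected (initial).
Round 2 — checking thresholds:
  Ben: 1 of 4 neighbours < 4, holds.
  Dee: 1 of 8 neighbours < 4, holds.
  Fay: 1 of 3 neighbours < 3, holds.
  Gus: 1 of 6 neighbours < 5, holds.
  Kai: 1 of 3 neighbours ≥ 1, becomes infected.
  Mo: 1 of 6 neighbours < 6, holds.
  Nia: 1 of 7 neighbours < 4, holds.
  Omar: 1 of 5 neighbours < 3, holds.
Round 3 — no new infections; cascade stops.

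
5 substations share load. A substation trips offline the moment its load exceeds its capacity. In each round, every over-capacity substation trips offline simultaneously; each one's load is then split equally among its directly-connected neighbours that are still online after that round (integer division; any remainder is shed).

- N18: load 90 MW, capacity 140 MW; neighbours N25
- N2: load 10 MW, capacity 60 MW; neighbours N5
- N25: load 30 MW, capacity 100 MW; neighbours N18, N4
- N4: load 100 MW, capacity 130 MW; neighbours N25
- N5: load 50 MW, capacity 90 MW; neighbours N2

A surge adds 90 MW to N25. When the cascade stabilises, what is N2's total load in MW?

Round 1 — N25 at 120 > 100. N25 trips offline.
  N25 sheds 120 MW to N18, N4: 60 each.
    N18: 90+60 = 150 > 140
    N4: 100+60 = 160 > 130
Round 2 — N18, N4 trip offline.
  N18 sheds 150 MW: no online neighbours, lost.
  N4 sheds 160 MW: no online neighbours, lost.
No further trips.

10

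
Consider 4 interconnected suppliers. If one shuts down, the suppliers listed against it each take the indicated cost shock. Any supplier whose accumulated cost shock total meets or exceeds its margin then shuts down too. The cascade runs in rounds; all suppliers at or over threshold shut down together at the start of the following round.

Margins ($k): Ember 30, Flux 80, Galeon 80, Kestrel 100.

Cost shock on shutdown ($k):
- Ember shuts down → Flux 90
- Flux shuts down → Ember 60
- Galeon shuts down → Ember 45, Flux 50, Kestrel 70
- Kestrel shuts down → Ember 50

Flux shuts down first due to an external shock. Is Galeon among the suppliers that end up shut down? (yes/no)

no

Round 1 — Flux shuts down (initial).
  Ember: +60 → 60 ≥ 30
Round 2 — Ember shuts down.
No further shutdowns.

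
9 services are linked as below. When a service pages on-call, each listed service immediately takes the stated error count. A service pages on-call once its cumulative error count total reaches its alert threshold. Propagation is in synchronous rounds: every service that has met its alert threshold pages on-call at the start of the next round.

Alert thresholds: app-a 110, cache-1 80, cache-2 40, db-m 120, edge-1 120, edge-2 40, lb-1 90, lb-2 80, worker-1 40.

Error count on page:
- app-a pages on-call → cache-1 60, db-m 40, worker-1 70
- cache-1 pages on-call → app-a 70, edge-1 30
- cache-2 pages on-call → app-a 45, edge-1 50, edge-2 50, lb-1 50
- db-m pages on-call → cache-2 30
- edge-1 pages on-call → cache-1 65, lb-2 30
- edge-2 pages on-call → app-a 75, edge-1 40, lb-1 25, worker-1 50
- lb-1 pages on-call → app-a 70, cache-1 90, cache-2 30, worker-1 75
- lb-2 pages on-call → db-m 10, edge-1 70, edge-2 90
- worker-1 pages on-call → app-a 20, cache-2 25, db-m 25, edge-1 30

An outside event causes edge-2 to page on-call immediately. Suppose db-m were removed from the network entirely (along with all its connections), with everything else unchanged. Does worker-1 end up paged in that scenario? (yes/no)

With db-m removed:
Round 1 — edge-2 pages on-call (initial).
  app-a: +75 → 75 < 110
  edge-1: +40 → 40 < 120
  lb-1: +25 → 25 < 90
  worker-1: +50 → 50 ≥ 40
Round 2 — worker-1 pages on-call.
  app-a: +20 → 95 < 110
  cache-2: +25 → 25 < 40
  edge-1: +30 → 70 < 120
No further pages.

yes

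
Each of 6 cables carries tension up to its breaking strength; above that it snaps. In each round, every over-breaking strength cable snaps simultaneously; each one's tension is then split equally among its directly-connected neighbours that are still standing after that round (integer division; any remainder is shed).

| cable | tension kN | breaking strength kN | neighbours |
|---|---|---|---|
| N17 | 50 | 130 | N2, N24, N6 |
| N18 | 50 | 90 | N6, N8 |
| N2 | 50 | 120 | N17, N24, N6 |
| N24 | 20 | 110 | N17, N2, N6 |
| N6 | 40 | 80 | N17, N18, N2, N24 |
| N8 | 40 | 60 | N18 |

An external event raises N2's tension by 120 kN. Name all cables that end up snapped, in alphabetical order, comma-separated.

Round 1 — N2 at 170 > 120. N2 snaps.
  N2 sheds 170 kN to N17, N24, N6: 56 each (2 lost).
    N17: 50+56 = 106 ≤ 130
    N24: 20+56 = 76 ≤ 110
    N6: 40+56 = 96 > 80
Round 2 — N6 snaps.
  N6 sheds 96 kN to N17, N18, N24: 32 each.
    N17: 106+32 = 138 > 130
    N18: 50+32 = 82 ≤ 90
    N24: 76+32 = 108 ≤ 110
Round 3 — N17 snaps.
  N17 sheds 138 kN to N24: 138 each.
    N24: 108+138 = 246 > 110
Round 4 — N24 snaps.
  N24 sheds 246 kN: no online neighbours, lost.
No further breaks.

N17, N2, N24, N6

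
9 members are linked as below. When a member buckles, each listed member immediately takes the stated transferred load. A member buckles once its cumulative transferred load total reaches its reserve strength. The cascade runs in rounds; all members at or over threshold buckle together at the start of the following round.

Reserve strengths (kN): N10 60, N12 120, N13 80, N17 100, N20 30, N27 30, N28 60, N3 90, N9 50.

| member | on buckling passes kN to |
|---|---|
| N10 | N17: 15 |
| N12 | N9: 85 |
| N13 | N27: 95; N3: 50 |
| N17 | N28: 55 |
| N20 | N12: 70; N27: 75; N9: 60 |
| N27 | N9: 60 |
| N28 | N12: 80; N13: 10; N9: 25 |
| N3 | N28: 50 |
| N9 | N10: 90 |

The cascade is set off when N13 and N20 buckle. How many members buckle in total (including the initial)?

5

Round 1 — N13, N20 buckle (initial).
  N12: +70 → 70 < 120
  N27: +95+75 → 170 ≥ 30
  N3: +50 → 50 < 90
  N9: +60 → 60 ≥ 50
Round 2 — N27, N9 buckle.
  N10: +90 → 90 ≥ 60
Round 3 — N10 buckles.
  N17: +15 → 15 < 100
No further bucklings.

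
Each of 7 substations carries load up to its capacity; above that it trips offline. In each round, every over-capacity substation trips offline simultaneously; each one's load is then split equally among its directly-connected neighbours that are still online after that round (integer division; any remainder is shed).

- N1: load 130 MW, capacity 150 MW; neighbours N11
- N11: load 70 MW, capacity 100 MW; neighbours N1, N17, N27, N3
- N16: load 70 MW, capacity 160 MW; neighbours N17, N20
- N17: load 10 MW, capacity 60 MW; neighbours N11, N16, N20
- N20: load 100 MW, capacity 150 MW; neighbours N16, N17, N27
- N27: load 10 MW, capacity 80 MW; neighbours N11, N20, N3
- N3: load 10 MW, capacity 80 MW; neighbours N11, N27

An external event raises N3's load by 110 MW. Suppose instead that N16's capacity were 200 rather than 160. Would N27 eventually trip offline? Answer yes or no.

With N16's capacity at 200:
Round 1 — N3 at 120 > 80. N3 trips offline.
  N3 sheds 120 MW to N11, N27: 60 each.
    N11: 70+60 = 130 > 100
    N27: 10+60 = 70 ≤ 80
Round 2 — N11 trips offline.
  N11 sheds 130 MW to N1, N17, N27: 43 each (1 lost).
    N1: 130+43 = 173 > 150
    N17: 10+43 = 53 ≤ 60
    N27: 70+43 = 113 > 80
Round 3 — N1, N27 trip offline.
  N1 sheds 173 MW: no online neighbours, lost.
  N27 sheds 113 MW to N20: 113 each.
    N20: 100+113 = 213 > 150
Round 4 — N20 trips offline.
  N20 sheds 213 MW to N16, N17: 106 each (1 lost).
    N16: 70+106 = 176 ≤ 200
    N17: 53+106 = 159 > 60
Round 5 — N17 trips offline.
  N17 sheds 159 MW to N16: 159 each.
    N16: 176+159 = 335 > 200
Round 6 — N16 trips offline.
  N16 sheds 335 MW: no online neighbours, lost.
No further trips.

yes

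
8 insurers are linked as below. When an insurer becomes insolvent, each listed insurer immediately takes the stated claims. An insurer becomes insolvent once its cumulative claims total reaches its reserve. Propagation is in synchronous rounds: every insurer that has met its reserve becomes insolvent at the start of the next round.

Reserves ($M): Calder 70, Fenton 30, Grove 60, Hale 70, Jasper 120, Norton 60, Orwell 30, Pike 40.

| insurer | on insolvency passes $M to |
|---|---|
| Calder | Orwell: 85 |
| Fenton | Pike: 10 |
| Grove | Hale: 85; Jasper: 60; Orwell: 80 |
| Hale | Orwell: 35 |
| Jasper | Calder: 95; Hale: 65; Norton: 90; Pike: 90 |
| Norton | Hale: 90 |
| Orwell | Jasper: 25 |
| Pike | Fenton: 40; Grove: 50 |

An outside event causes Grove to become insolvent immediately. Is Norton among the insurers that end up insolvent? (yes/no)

Round 1 — Grove becomes insolvent (initial).
  Hale: +85 → 85 ≥ 70
  Jasper: +60 → 60 < 120
  Orwell: +80 → 80 ≥ 30
Round 2 — Hale, Orwell become insolvent.
  Jasper: +25 → 85 < 120
No further insolvencies.

no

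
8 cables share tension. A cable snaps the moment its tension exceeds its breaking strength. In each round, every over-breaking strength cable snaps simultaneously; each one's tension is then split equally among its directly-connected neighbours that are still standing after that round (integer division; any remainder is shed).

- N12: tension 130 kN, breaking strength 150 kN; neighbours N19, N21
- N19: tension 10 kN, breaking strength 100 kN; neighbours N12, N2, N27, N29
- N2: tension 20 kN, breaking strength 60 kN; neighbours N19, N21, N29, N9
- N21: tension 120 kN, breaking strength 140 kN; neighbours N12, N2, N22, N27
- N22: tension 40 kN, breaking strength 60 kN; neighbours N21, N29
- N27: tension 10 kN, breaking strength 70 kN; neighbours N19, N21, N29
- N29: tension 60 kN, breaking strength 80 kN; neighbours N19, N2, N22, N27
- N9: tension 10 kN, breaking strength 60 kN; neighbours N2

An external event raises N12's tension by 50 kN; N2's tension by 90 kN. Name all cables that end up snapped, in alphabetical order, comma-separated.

Round 1 — N12 at 180 > 150; N2 at 110 > 60. N12, N2 snap.
  N12 sheds 180 kN to N19, N21: 90 each.
    N19: 10+90 = 100 ≤ 100
    N21: 120+90 = 210 > 140
  N2 sheds 110 kN to N19, N21, N29, N9: 27 each (2 lost).
    N19: 100+27 = 127 > 100
    N21: 210+27 = 237 > 140
    N29: 60+27 = 87 > 80
    N9: 10+27 = 37 ≤ 60
Round 2 — N19, N21, N29 snap.
  N19 sheds 127 kN to N27: 127 each.
    N27: 10+127 = 137 > 70
  N21 sheds 237 kN to N22, N27: 118 each (1 lost).
    N22: 40+118 = 158 > 60
    N27: 137+118 = 255 > 70
  N29 sheds 87 kN to N22, N27: 43 each (1 lost).
    N22: 158+43 = 201 > 60
    N27: 255+43 = 298 > 70
Round 3 — N22, N27 snap.
  N22 sheds 201 kN: no online neighbours, lost.
  N27 sheds 298 kN: no online neighbours, lost.
No further breaks.

N12, N19, N2, N21, N22, N27, N29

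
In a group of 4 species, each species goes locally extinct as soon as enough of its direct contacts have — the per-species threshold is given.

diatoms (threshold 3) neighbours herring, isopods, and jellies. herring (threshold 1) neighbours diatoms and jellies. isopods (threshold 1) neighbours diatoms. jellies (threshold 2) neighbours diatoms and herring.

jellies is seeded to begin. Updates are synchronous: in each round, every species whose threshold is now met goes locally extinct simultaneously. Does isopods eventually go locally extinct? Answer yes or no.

Round 1 — jellies goes locally extinct (initial).
Round 2 — checking thresholds:
  diatoms: 1 of 3 neighbours < 3, below threshold.
  herring: 1 of 2 neighbours ≥ 1, goes locally extinct.
Round 3 — no new extinctions; cascade stops.

no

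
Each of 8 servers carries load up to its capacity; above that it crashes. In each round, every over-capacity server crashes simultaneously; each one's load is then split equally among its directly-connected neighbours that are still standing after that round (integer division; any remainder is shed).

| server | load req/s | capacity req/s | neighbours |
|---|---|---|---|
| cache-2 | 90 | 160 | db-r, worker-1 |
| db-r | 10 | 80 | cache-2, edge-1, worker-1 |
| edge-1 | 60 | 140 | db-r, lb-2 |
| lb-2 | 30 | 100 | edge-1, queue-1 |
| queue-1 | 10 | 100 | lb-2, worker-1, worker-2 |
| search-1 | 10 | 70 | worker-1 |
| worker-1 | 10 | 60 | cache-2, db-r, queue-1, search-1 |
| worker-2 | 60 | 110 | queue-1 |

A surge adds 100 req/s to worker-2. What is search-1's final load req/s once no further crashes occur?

41

Round 1 — worker-2 at 160 > 110. worker-2 crashes.
  worker-2 sheds 160 req/s to queue-1: 160 each.
    queue-1: 10+160 = 170 > 100
Round 2 — queue-1 crashes.
  queue-1 sheds 170 req/s to lb-2, worker-1: 85 each.
    lb-2: 30+85 = 115 > 100
    worker-1: 10+85 = 95 > 60
Round 3 — lb-2, worker-1 crash.
  lb-2 sheds 115 req/s to edge-1: 115 each.
    edge-1: 60+115 = 175 > 140
  worker-1 sheds 95 req/s to cache-2, db-r, search-1: 31 each (2 lost).
    cache-2: 90+31 = 121 ≤ 160
    db-r: 10+31 = 41 ≤ 80
    search-1: 10+31 = 41 ≤ 70
Round 4 — edge-1 crashes.
  edge-1 sheds 175 req/s to db-r: 175 each.
    db-r: 41+175 = 216 > 80
Round 5 — db-r crashes.
  db-r sheds 216 req/s to cache-2: 216 each.
    cache-2: 121+216 = 337 > 160
Round 6 — cache-2 crashes.
  cache-2 sheds 337 req/s: no online neighbours, lost.
No further crashes.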